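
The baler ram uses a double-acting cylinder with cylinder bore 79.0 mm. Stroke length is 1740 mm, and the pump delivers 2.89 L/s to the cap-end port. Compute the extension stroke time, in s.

t ≈ 2.95 s

Cap-side area A_cap = π/4 × (79.0 mm)² = 4902 mm^2
Swept volume V = A × L; t = V / Q = A·L / Q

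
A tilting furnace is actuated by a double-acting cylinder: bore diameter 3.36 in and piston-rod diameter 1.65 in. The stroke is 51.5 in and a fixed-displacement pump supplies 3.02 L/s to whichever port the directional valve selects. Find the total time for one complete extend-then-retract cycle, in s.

Cap-side area A_cap = π/4 × (3.36 in)² = 8.867 in^2
Rod-side annular area A_ann = π/4 × (3.36² − 1.65²) = 6.729 in^2
t_ext = A_cap·L/Q = 2.478 s
t_ret = A_ann·L/Q = 1.880 s
t_cycle = t_ext + t_ret

t ≈ 4.36 s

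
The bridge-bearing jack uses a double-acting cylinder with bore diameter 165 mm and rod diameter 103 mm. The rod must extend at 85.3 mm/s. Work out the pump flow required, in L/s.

Q ≈ 1.82 L/s

Cap-side area A_cap = π/4 × (165 mm)² = 21380 mm^2
Q = A × v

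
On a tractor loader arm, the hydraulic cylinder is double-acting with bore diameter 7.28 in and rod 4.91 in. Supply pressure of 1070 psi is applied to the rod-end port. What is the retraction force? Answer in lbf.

Rod-side annular area A_ann = π/4 × (7.28² − 4.91²) = 22.69 in^2
On retraction the pressure acts on the annular area (bore minus rod).
F = P × A_ann

F ≈ 24300 lbf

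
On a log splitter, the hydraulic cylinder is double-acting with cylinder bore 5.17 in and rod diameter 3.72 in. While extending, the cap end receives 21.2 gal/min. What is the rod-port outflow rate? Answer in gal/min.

Q_out ≈ 10.2 gal/min

Cap-side area A_cap = π/4 × (5.17 in)² = 20.99 in^2
Rod-side annular area A_ann = π/4 × (5.17² − 3.72²) = 10.12 in^2
Piston speed v = Q_in/A_cap; rod-end outflow Q_out = v × A_ann = Q_in × A_ann/A_cap.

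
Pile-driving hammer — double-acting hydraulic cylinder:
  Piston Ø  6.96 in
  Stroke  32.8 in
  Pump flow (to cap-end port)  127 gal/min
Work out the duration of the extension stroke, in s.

t ≈ 2.55 s

Cap-side area A_cap = π/4 × (6.96 in)² = 38.05 in^2
Swept volume V = A × L; t = V / Q = A·L / Q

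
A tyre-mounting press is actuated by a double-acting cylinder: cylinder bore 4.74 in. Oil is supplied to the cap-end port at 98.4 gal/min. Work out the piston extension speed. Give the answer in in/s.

Cap-side area A_cap = π/4 × (4.74 in)² = 17.65 in^2
v = Q / A

v ≈ 21.5 in/s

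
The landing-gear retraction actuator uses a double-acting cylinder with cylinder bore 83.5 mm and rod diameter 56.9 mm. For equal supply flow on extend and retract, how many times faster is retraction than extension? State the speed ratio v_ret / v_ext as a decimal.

v_ret/v_ext ≈ 1.87

Cap-side area A_cap = π/4 × (83.5 mm)² = 5476 mm^2
Rod-side annular area A_ann = π/4 × (83.5² − 56.9²) = 2933 mm^2
For equal Q, v ∝ 1/A, so v_ret/v_ext = A_cap/A_ann.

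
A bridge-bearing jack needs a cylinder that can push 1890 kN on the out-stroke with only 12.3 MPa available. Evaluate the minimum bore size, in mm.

Extension force acts on the full piston face: F = P × (π/4)D².
D = √(4F / (πP)) = √(4 × 1890 kN / (π × 12.3 MPa))

D ≈ 442 mm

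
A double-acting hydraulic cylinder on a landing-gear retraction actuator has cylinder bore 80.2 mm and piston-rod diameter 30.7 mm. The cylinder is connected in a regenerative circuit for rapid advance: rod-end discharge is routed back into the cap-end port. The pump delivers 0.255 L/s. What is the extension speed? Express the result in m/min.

In regeneration the rod-end outflow joins the pump flow into the cap end, so the net volume the pump must supply per unit advance equals the rod cross-section area.
Rod cross-section A_rod = π/4 × (30.7 mm)² = 740.2 mm^2
v = Q_pump / A_rod

v ≈ 20.7 m/min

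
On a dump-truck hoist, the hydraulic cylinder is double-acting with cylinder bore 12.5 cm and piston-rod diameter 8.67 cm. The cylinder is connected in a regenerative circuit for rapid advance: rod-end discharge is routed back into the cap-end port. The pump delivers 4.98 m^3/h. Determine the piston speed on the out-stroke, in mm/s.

In regeneration the rod-end outflow joins the pump flow into the cap end, so the net volume the pump must supply per unit advance equals the rod cross-section area.
Rod cross-section A_rod = π/4 × (8.67 cm)² = 59.04 cm^2
v = Q_pump / A_rod

v ≈ 234 mm/s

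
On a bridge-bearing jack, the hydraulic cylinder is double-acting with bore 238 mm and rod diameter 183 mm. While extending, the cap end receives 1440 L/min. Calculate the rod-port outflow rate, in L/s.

Cap-side area A_cap = π/4 × (238 mm)² = 44490 mm^2
Rod-side annular area A_ann = π/4 × (238² − 183²) = 18190 mm^2
Piston speed v = Q_in/A_cap; rod-end outflow Q_out = v × A_ann = Q_in × A_ann/A_cap.

Q_out ≈ 9.81 L/s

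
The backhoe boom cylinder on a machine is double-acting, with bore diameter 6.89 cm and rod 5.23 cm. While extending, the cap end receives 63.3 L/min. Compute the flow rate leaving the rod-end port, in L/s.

Cap-side area A_cap = π/4 × (6.89 cm)² = 37.28 cm^2
Rod-side annular area A_ann = π/4 × (6.89² − 5.23²) = 15.80 cm^2
Piston speed v = Q_in/A_cap; rod-end outflow Q_out = v × A_ann = Q_in × A_ann/A_cap.

Q_out ≈ 0.447 L/s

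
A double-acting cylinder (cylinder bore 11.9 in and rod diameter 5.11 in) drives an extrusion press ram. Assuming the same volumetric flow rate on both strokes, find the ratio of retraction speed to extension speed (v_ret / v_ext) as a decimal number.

v_ret/v_ext ≈ 1.23

Cap-side area A_cap = π/4 × (11.9 in)² = 111.2 in^2
Rod-side annular area A_ann = π/4 × (11.9² − 5.11²) = 90.71 in^2
For equal Q, v ∝ 1/A, so v_ret/v_ext = A_cap/A_ann.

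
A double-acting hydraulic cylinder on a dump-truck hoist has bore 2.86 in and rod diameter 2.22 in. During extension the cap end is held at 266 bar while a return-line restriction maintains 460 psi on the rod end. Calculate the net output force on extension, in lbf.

Cap-side area A_cap = π/4 × (2.86 in)² = 6.424 in^2
Rod-side annular area A_ann = π/4 × (2.86² − 2.22²) = 2.553 in^2
Net thrust = P_cap·A_cap − P_rod·A_ann = 24780 lbf − 1175 lbf

F ≈ 23600 lbf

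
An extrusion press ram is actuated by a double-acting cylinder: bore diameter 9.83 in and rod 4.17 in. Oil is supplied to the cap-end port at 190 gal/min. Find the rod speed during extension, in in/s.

v ≈ 9.64 in/s

Cap-side area A_cap = π/4 × (9.83 in)² = 75.89 in^2
v = Q / A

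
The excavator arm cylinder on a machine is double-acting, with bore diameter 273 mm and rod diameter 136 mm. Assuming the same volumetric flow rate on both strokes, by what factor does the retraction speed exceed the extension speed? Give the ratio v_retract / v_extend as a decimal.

Cap-side area A_cap = π/4 × (273 mm)² = 58530 mm^2
Rod-side annular area A_ann = π/4 × (273² − 136²) = 44010 mm^2
For equal Q, v ∝ 1/A, so v_ret/v_ext = A_cap/A_ann.

v_ret/v_ext ≈ 1.33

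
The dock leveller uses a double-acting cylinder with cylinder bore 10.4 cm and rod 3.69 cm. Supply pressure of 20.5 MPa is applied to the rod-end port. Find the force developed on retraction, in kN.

Rod-side annular area A_ann = π/4 × (10.4² − 3.69²) = 74.25 cm^2
On retraction the pressure acts on the annular area (bore minus rod).
F = P × A_ann

F ≈ 152 kN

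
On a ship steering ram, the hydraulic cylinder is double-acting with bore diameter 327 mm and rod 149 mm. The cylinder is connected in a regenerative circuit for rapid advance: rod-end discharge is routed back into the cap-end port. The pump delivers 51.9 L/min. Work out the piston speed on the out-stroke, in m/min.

In regeneration the rod-end outflow joins the pump flow into the cap end, so the net volume the pump must supply per unit advance equals the rod cross-section area.
Rod cross-section A_rod = π/4 × (149 mm)² = 17440 mm^2
v = Q_pump / A_rod

v ≈ 2.98 m/min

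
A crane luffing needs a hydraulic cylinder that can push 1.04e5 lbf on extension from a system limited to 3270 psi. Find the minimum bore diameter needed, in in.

Extension force acts on the full piston face: F = P × (π/4)D².
D = √(4F / (πP)) = √(4 × 1.04e5 lbf / (π × 3270 psi))

D ≈ 6.36 in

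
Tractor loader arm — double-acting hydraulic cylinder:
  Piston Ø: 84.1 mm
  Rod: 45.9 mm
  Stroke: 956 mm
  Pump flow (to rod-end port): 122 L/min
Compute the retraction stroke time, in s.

t ≈ 1.83 s

Rod-side annular area A_ann = π/4 × (84.1² − 45.9²) = 3900 mm^2
Swept volume V = A × L; t = V / Q = A·L / Q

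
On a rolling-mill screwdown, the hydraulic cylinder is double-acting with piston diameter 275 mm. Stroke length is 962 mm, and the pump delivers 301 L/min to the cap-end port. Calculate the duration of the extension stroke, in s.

t ≈ 11.4 s

Cap-side area A_cap = π/4 × (275 mm)² = 59400 mm^2
Swept volume V = A × L; t = V / Q = A·L / Q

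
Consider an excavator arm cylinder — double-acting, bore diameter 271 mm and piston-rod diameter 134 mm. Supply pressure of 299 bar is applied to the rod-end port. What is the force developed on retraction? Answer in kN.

F ≈ 1300 kN

Rod-side annular area A_ann = π/4 × (271² − 134²) = 43580 mm^2
On retraction the pressure acts on the annular area (bore minus rod).
F = P × A_ann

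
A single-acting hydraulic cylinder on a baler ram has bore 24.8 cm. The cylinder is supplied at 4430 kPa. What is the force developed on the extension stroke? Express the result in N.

Cap-side area A_cap = π/4 × (24.8 cm)² = 483.1 cm^2
F = P × A_cap = 4430 kPa × A_cap

F ≈ 2.14e5 N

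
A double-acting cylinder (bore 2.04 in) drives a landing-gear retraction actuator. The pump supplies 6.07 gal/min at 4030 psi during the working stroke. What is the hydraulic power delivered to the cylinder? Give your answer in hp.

W ≈ 14.3 hp

Hydraulic power = P × Q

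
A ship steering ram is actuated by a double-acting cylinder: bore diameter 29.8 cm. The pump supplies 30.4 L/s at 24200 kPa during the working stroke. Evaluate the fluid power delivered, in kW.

W ≈ 736 kW

Hydraulic power = P × Q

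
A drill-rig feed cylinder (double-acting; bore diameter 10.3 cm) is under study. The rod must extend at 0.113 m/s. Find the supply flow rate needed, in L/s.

Cap-side area A_cap = π/4 × (10.3 cm)² = 83.32 cm^2
Q = A × v

Q ≈ 0.942 L/s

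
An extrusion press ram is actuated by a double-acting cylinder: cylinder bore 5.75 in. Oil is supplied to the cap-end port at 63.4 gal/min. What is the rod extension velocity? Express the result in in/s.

v ≈ 9.40 in/s

Cap-side area A_cap = π/4 × (5.75 in)² = 25.97 in^2
v = Q / A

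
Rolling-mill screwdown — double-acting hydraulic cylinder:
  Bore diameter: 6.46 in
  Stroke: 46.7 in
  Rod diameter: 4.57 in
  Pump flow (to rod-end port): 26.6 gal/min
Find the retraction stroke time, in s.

Rod-side annular area A_ann = π/4 × (6.46² − 4.57²) = 16.37 in^2
Swept volume V = A × L; t = V / Q = A·L / Q

t ≈ 7.47 s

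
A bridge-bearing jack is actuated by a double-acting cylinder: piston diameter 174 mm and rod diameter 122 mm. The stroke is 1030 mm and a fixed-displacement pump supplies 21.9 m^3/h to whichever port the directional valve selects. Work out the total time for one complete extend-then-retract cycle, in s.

Cap-side area A_cap = π/4 × (174 mm)² = 23780 mm^2
Rod-side annular area A_ann = π/4 × (174² − 122²) = 12090 mm^2
t_ext = A_cap·L/Q = 4.026 s
t_ret = A_ann·L/Q = 2.047 s
t_cycle = t_ext + t_ret

t ≈ 6.07 s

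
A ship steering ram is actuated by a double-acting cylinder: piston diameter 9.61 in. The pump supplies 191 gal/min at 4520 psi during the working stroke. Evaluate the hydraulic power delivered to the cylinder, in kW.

Hydraulic power = P × Q

W ≈ 376 kW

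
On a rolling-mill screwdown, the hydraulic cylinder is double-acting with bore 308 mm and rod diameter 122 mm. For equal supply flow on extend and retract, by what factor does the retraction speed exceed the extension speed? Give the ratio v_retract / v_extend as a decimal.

Cap-side area A_cap = π/4 × (308 mm)² = 74510 mm^2
Rod-side annular area A_ann = π/4 × (308² − 122²) = 62820 mm^2
For equal Q, v ∝ 1/A, so v_ret/v_ext = A_cap/A_ann.

v_ret/v_ext ≈ 1.19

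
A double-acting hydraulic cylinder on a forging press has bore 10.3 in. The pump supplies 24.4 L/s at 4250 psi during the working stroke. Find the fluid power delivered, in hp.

Hydraulic power = P × Q

W ≈ 959 hp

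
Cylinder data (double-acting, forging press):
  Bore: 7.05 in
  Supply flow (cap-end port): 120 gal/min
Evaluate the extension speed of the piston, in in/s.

Cap-side area A_cap = π/4 × (7.05 in)² = 39.04 in^2
v = Q / A

v ≈ 11.8 in/s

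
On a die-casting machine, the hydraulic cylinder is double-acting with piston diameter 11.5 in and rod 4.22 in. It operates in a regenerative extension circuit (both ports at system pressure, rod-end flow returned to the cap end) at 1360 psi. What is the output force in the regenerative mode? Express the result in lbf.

F ≈ 19000 lbf

With equal pressure on both faces, forces on the annular region cancel; the net push is pressure × rod cross-section.
Rod cross-section A_rod = π/4 × (4.22 in)² = 13.99 in^2
F = P × A_rod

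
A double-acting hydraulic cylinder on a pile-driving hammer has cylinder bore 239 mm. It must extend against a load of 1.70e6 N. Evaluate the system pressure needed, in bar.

P ≈ 379 bar

Cap-side area A_cap = π/4 × (239 mm)² = 44860 mm^2
P = F / A = 1.70e6 N / A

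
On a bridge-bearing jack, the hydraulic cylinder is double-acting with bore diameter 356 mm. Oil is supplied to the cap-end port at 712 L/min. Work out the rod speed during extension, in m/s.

v ≈ 0.119 m/s

Cap-side area A_cap = π/4 × (356 mm)² = 99540 mm^2
v = Q / A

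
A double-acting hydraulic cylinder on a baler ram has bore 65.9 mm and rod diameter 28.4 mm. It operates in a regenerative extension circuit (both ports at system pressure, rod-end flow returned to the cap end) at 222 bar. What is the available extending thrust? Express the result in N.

F ≈ 14100 N

With equal pressure on both faces, forces on the annular region cancel; the net push is pressure × rod cross-section.
Rod cross-section A_rod = π/4 × (28.4 mm)² = 633.5 mm^2
F = P × A_rod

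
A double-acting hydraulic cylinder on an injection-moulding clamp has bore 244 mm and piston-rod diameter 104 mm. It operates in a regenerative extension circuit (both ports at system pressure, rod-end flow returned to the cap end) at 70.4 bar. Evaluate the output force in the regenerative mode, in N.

F ≈ 59800 N

With equal pressure on both faces, forces on the annular region cancel; the net push is pressure × rod cross-section.
Rod cross-section A_rod = π/4 × (104 mm)² = 8495 mm^2
F = P × A_rod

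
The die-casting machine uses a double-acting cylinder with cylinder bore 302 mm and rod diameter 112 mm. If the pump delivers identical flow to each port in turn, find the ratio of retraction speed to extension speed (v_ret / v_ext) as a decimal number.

v_ret/v_ext ≈ 1.16

Cap-side area A_cap = π/4 × (302 mm)² = 71630 mm^2
Rod-side annular area A_ann = π/4 × (302² − 112²) = 61780 mm^2
For equal Q, v ∝ 1/A, so v_ret/v_ext = A_cap/A_ann.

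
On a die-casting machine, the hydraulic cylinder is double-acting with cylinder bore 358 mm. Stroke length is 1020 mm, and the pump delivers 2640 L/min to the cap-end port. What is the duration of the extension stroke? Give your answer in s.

Cap-side area A_cap = π/4 × (358 mm)² = 1.007e5 mm^2
Swept volume V = A × L; t = V / Q = A·L / Q

t ≈ 2.33 s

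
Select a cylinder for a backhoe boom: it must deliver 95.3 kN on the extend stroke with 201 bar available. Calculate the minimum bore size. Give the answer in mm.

Extension force acts on the full piston face: F = P × (π/4)D².
D = √(4F / (πP)) = √(4 × 95.3 kN / (π × 201 bar))

D ≈ 77.7 mm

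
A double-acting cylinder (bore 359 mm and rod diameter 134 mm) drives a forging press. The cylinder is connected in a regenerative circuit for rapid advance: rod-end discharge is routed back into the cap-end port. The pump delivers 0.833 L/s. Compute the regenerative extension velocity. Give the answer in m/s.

v ≈ 0.0591 m/s

In regeneration the rod-end outflow joins the pump flow into the cap end, so the net volume the pump must supply per unit advance equals the rod cross-section area.
Rod cross-section A_rod = π/4 × (134 mm)² = 14100 mm^2
v = Q_pump / A_rod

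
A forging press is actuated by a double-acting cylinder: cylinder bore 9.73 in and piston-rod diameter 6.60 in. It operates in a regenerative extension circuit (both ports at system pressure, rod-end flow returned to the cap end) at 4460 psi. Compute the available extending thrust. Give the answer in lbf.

F ≈ 1.53e5 lbf

With equal pressure on both faces, forces on the annular region cancel; the net push is pressure × rod cross-section.
Rod cross-section A_rod = π/4 × (6.60 in)² = 34.21 in^2
F = P × A_rod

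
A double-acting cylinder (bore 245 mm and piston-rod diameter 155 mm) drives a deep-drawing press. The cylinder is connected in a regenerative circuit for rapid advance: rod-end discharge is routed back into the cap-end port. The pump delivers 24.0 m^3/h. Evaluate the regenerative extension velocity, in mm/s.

In regeneration the rod-end outflow joins the pump flow into the cap end, so the net volume the pump must supply per unit advance equals the rod cross-section area.
Rod cross-section A_rod = π/4 × (155 mm)² = 18870 mm^2
v = Q_pump / A_rod

v ≈ 353 mm/s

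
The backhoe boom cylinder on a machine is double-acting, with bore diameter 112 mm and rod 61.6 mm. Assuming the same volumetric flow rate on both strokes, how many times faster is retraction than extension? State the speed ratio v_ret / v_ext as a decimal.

Cap-side area A_cap = π/4 × (112 mm)² = 9852 mm^2
Rod-side annular area A_ann = π/4 × (112² − 61.6²) = 6872 mm^2
For equal Q, v ∝ 1/A, so v_ret/v_ext = A_cap/A_ann.

v_ret/v_ext ≈ 1.43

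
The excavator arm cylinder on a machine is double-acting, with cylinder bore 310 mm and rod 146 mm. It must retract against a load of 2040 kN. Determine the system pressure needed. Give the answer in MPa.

P ≈ 34.7 MPa

Rod-side annular area A_ann = π/4 × (310² − 146²) = 58740 mm^2
Retraction: pressure acts on the annular area.
P = F / A = 2040 kN / A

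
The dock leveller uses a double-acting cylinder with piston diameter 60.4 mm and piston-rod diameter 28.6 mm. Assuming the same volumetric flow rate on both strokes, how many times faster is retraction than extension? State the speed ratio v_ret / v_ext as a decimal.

Cap-side area A_cap = π/4 × (60.4 mm)² = 2865 mm^2
Rod-side annular area A_ann = π/4 × (60.4² − 28.6²) = 2223 mm^2
For equal Q, v ∝ 1/A, so v_ret/v_ext = A_cap/A_ann.

v_ret/v_ext ≈ 1.29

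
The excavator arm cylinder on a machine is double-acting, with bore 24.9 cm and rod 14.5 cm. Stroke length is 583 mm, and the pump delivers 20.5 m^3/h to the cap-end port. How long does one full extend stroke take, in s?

Cap-side area A_cap = π/4 × (24.9 cm)² = 487.0 cm^2
Swept volume V = A × L; t = V / Q = A·L / Q

t ≈ 4.99 s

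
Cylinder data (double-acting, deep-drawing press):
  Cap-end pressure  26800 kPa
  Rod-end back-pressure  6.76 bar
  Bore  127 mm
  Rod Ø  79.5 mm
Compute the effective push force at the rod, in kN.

Cap-side area A_cap = π/4 × (127 mm)² = 12670 mm^2
Rod-side annular area A_ann = π/4 × (127² − 79.5²) = 7704 mm^2
Net thrust = P_cap·A_cap − P_rod·A_ann = 339.5 kN − 5.208 kN

F ≈ 334 kN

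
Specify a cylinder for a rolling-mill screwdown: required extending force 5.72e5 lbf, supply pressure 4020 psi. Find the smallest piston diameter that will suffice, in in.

D ≈ 13.5 in

Extension force acts on the full piston face: F = P × (π/4)D².
D = √(4F / (πP)) = √(4 × 5.72e5 lbf / (π × 4020 psi))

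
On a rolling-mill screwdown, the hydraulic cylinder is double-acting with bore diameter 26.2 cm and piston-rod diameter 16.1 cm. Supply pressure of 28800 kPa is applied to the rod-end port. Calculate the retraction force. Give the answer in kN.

F ≈ 966 kN

Rod-side annular area A_ann = π/4 × (26.2² − 16.1²) = 335.5 cm^2
On retraction the pressure acts on the annular area (bore minus rod).
F = P × A_ann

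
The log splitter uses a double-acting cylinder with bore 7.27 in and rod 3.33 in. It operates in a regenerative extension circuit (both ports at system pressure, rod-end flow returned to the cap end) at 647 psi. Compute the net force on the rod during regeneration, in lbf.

With equal pressure on both faces, forces on the annular region cancel; the net push is pressure × rod cross-section.
Rod cross-section A_rod = π/4 × (3.33 in)² = 8.709 in^2
F = P × A_rod

F ≈ 5630 lbf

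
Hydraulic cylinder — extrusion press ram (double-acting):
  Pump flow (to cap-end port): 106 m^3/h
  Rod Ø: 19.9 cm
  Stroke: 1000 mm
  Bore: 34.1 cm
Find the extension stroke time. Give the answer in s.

Cap-side area A_cap = π/4 × (34.1 cm)² = 913.3 cm^2
Swept volume V = A × L; t = V / Q = A·L / Q

t ≈ 3.10 s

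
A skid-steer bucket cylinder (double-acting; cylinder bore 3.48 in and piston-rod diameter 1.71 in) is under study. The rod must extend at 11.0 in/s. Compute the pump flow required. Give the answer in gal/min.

Cap-side area A_cap = π/4 × (3.48 in)² = 9.511 in^2
Q = A × v

Q ≈ 27.2 gal/min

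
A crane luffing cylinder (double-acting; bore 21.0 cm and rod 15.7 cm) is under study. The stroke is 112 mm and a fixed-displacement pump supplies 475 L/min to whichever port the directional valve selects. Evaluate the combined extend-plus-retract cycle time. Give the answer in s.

Cap-side area A_cap = π/4 × (21.0 cm)² = 346.4 cm^2
Rod-side annular area A_ann = π/4 × (21.0² − 15.7²) = 152.8 cm^2
t_ext = A_cap·L/Q = 0.4900 s
t_ret = A_ann·L/Q = 0.2161 s
t_cycle = t_ext + t_ret

t ≈ 0.706 s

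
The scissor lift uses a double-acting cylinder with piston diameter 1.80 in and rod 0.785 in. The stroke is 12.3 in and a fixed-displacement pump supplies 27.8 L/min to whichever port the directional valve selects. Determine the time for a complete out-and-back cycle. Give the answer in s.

Cap-side area A_cap = π/4 × (1.80 in)² = 2.545 in^2
Rod-side annular area A_ann = π/4 × (1.80² − 0.785²) = 2.061 in^2
t_ext = A_cap·L/Q = 1.107 s
t_ret = A_ann·L/Q = 0.8965 s
t_cycle = t_ext + t_ret

t ≈ 2.00 s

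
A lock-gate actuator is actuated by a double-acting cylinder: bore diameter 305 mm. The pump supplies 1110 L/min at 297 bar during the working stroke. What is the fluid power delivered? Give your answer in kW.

Hydraulic power = P × Q

W ≈ 549 kW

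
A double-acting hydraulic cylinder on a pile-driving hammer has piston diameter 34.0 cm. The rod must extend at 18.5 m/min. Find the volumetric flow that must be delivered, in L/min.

Cap-side area A_cap = π/4 × (34.0 cm)² = 907.9 cm^2
Q = A × v

Q ≈ 1680 L/min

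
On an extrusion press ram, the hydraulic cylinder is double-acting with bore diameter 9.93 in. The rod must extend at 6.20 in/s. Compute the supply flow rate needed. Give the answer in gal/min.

Q ≈ 125 gal/min

Cap-side area A_cap = π/4 × (9.93 in)² = 77.44 in^2
Q = A × v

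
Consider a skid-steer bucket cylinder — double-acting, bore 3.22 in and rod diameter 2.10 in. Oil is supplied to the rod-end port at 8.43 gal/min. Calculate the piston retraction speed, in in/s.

v ≈ 6.94 in/s

Rod-side annular area A_ann = π/4 × (3.22² − 2.10²) = 4.680 in^2
Flow into the rod-end port fills the annular volume.
v = Q / A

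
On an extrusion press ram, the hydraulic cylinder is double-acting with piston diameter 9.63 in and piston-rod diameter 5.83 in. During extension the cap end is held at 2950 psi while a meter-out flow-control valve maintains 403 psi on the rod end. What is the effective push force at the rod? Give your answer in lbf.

F ≈ 1.96e5 lbf

Cap-side area A_cap = π/4 × (9.63 in)² = 72.84 in^2
Rod-side annular area A_ann = π/4 × (9.63² − 5.83²) = 46.14 in^2
Net thrust = P_cap·A_cap − P_rod·A_ann = 2.149e5 lbf − 18590 lbf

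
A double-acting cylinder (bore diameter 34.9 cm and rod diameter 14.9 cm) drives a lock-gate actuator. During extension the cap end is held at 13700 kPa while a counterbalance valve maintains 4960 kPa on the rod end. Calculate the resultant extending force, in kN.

F ≈ 923 kN

Cap-side area A_cap = π/4 × (34.9 cm)² = 956.6 cm^2
Rod-side annular area A_ann = π/4 × (34.9² − 14.9²) = 782.3 cm^2
Net thrust = P_cap·A_cap − P_rod·A_ann = 1311 kN − 388.0 kN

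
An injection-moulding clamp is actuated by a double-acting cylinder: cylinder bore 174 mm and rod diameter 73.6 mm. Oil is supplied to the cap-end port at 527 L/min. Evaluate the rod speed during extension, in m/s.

v ≈ 0.369 m/s

Cap-side area A_cap = π/4 × (174 mm)² = 23780 mm^2
v = Q / A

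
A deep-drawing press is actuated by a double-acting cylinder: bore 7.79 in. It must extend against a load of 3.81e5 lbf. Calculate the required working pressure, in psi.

P ≈ 7990 psi

Cap-side area A_cap = π/4 × (7.79 in)² = 47.66 in^2
P = F / A = 3.81e5 lbf / A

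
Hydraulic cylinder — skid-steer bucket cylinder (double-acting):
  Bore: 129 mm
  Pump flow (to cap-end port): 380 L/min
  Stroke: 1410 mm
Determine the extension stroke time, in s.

Cap-side area A_cap = π/4 × (129 mm)² = 13070 mm^2
Swept volume V = A × L; t = V / Q = A·L / Q

t ≈ 2.91 s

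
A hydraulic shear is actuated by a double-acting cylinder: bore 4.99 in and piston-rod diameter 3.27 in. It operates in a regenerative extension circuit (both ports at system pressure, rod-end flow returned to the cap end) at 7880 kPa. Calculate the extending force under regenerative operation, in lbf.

F ≈ 9600 lbf

With equal pressure on both faces, forces on the annular region cancel; the net push is pressure × rod cross-section.
Rod cross-section A_rod = π/4 × (3.27 in)² = 8.398 in^2
F = P × A_rod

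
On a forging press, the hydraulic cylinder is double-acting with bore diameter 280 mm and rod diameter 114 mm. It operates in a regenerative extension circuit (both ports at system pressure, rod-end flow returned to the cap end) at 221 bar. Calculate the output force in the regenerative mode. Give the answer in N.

F ≈ 2.26e5 N

With equal pressure on both faces, forces on the annular region cancel; the net push is pressure × rod cross-section.
Rod cross-section A_rod = π/4 × (114 mm)² = 10210 mm^2
F = P × A_rod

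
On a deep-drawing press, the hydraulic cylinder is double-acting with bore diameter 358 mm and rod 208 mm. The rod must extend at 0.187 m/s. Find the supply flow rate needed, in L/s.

Q ≈ 18.8 L/s

Cap-side area A_cap = π/4 × (358 mm)² = 1.007e5 mm^2
Q = A × v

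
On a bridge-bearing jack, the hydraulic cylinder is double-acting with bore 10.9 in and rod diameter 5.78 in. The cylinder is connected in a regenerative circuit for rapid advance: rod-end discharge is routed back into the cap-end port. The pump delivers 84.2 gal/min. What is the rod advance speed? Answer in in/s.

v ≈ 12.4 in/s

In regeneration the rod-end outflow joins the pump flow into the cap end, so the net volume the pump must supply per unit advance equals the rod cross-section area.
Rod cross-section A_rod = π/4 × (5.78 in)² = 26.24 in^2
v = Q_pump / A_rod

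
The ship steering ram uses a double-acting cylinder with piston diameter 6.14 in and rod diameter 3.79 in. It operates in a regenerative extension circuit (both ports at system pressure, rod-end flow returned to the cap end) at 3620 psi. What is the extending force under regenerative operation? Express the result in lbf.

F ≈ 40800 lbf

With equal pressure on both faces, forces on the annular region cancel; the net push is pressure × rod cross-section.
Rod cross-section A_rod = π/4 × (3.79 in)² = 11.28 in^2
F = P × A_rod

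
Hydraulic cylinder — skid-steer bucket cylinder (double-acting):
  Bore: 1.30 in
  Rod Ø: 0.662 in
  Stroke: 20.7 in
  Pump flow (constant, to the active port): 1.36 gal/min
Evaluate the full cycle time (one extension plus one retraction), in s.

Cap-side area A_cap = π/4 × (1.30 in)² = 1.327 in^2
Rod-side annular area A_ann = π/4 × (1.30² − 0.662²) = 0.9831 in^2
t_ext = A_cap·L/Q = 5.247 s
t_ret = A_ann·L/Q = 3.887 s
t_cycle = t_ext + t_ret

t ≈ 9.13 s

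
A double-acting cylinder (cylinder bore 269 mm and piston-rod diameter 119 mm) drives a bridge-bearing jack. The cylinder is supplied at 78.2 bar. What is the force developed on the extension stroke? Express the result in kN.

Cap-side area A_cap = π/4 × (269 mm)² = 56830 mm^2
F = P × A_cap = 78.2 bar × A_cap

F ≈ 444 kN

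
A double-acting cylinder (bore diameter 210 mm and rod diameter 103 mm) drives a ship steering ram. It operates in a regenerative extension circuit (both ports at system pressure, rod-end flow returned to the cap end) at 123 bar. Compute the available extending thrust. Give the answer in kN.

F ≈ 102 kN

With equal pressure on both faces, forces on the annular region cancel; the net push is pressure × rod cross-section.
Rod cross-section A_rod = π/4 × (103 mm)² = 8332 mm^2
F = P × A_rod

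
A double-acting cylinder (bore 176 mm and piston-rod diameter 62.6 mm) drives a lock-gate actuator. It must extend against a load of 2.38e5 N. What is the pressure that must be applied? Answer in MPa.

Cap-side area A_cap = π/4 × (176 mm)² = 24330 mm^2
P = F / A = 2.38e5 N / A

P ≈ 9.78 MPa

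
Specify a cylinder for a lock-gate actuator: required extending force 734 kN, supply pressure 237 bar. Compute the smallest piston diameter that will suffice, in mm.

Extension force acts on the full piston face: F = P × (π/4)D².
D = √(4F / (πP)) = √(4 × 734 kN / (π × 237 bar))

D ≈ 199 mm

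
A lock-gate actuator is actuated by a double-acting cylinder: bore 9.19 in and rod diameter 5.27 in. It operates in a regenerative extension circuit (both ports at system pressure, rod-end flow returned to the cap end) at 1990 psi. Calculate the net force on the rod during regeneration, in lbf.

With equal pressure on both faces, forces on the annular region cancel; the net push is pressure × rod cross-section.
Rod cross-section A_rod = π/4 × (5.27 in)² = 21.81 in^2
F = P × A_rod

F ≈ 43400 lbf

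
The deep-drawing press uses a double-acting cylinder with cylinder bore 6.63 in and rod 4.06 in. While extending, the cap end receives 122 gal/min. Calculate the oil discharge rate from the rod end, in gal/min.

Q_out ≈ 76.3 gal/min

Cap-side area A_cap = π/4 × (6.63 in)² = 34.52 in^2
Rod-side annular area A_ann = π/4 × (6.63² − 4.06²) = 21.58 in^2
Piston speed v = Q_in/A_cap; rod-end outflow Q_out = v × A_ann = Q_in × A_ann/A_cap.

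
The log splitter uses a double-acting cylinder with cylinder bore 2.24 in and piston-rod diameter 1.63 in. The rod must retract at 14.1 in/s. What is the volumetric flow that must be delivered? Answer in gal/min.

Q ≈ 6.79 gal/min

Rod-side annular area A_ann = π/4 × (2.24² − 1.63²) = 1.854 in^2
Q = A × v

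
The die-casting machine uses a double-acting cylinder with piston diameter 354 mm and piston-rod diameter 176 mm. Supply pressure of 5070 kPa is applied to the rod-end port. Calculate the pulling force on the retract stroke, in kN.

F ≈ 376 kN

Rod-side annular area A_ann = π/4 × (354² − 176²) = 74090 mm^2
On retraction the pressure acts on the annular area (bore minus rod).
F = P × A_ann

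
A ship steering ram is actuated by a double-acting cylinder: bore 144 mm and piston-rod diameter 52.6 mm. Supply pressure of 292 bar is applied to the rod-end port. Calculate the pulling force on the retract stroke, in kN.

Rod-side annular area A_ann = π/4 × (144² − 52.6²) = 14110 mm^2
On retraction the pressure acts on the annular area (bore minus rod).
F = P × A_ann

F ≈ 412 kN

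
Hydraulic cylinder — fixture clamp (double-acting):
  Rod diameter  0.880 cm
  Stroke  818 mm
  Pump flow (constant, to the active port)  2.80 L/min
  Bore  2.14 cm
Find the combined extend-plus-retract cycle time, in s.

t ≈ 11.5 s

Cap-side area A_cap = π/4 × (2.14 cm)² = 3.597 cm^2
Rod-side annular area A_ann = π/4 × (2.14² − 0.880²) = 2.989 cm^2
t_ext = A_cap·L/Q = 6.305 s
t_ret = A_ann·L/Q = 5.239 s
t_cycle = t_ext + t_ret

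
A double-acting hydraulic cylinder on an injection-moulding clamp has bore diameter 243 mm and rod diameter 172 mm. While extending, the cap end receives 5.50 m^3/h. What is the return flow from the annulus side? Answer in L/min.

Q_out ≈ 45.7 L/min

Cap-side area A_cap = π/4 × (243 mm)² = 46380 mm^2
Rod-side annular area A_ann = π/4 × (243² − 172²) = 23140 mm^2
Piston speed v = Q_in/A_cap; rod-end outflow Q_out = v × A_ann = Q_in × A_ann/A_cap.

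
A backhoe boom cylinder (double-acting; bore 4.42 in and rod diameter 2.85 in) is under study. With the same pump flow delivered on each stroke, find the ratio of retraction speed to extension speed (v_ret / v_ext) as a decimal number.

v_ret/v_ext ≈ 1.71

Cap-side area A_cap = π/4 × (4.42 in)² = 15.34 in^2
Rod-side annular area A_ann = π/4 × (4.42² − 2.85²) = 8.964 in^2
For equal Q, v ∝ 1/A, so v_ret/v_ext = A_cap/A_ann.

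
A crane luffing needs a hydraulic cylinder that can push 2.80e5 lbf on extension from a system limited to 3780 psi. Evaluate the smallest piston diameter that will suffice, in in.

Extension force acts on the full piston face: F = P × (π/4)D².
D = √(4F / (πP)) = √(4 × 2.80e5 lbf / (π × 3780 psi))

D ≈ 9.71 in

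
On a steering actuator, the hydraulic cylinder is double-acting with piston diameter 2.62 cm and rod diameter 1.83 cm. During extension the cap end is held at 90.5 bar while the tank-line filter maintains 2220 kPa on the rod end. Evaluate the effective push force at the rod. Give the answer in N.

F ≈ 4270 N

Cap-side area A_cap = π/4 × (2.62 cm)² = 5.391 cm^2
Rod-side annular area A_ann = π/4 × (2.62² − 1.83²) = 2.761 cm^2
Net thrust = P_cap·A_cap − P_rod·A_ann = 4879 N − 613.0 N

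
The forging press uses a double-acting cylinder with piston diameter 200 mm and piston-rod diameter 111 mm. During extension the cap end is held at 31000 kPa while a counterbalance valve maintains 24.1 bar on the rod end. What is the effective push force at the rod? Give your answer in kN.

F ≈ 922 kN

Cap-side area A_cap = π/4 × (200 mm)² = 31420 mm^2
Rod-side annular area A_ann = π/4 × (200² − 111²) = 21740 mm^2
Net thrust = P_cap·A_cap − P_rod·A_ann = 973.9 kN − 52.39 kN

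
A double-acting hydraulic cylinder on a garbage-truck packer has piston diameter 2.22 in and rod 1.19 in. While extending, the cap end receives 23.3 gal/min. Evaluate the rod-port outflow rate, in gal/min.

Q_out ≈ 16.6 gal/min

Cap-side area A_cap = π/4 × (2.22 in)² = 3.871 in^2
Rod-side annular area A_ann = π/4 × (2.22² − 1.19²) = 2.759 in^2
Piston speed v = Q_in/A_cap; rod-end outflow Q_out = v × A_ann = Q_in × A_ann/A_cap.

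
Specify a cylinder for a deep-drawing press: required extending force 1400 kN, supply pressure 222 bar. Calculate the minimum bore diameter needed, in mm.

Extension force acts on the full piston face: F = P × (π/4)D².
D = √(4F / (πP)) = √(4 × 1400 kN / (π × 222 bar))

D ≈ 283 mm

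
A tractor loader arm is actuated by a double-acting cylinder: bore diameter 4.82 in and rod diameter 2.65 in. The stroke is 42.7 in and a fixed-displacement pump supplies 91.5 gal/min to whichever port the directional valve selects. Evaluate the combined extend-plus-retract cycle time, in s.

Cap-side area A_cap = π/4 × (4.82 in)² = 18.25 in^2
Rod-side annular area A_ann = π/4 × (4.82² − 2.65²) = 12.73 in^2
t_ext = A_cap·L/Q = 2.212 s
t_ret = A_ann·L/Q = 1.543 s
t_cycle = t_ext + t_ret

t ≈ 3.75 s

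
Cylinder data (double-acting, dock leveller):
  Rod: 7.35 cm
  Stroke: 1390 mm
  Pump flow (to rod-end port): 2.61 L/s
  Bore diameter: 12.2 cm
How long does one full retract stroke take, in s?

Rod-side annular area A_ann = π/4 × (12.2² − 7.35²) = 74.47 cm^2
Swept volume V = A × L; t = V / Q = A·L / Q

t ≈ 3.97 s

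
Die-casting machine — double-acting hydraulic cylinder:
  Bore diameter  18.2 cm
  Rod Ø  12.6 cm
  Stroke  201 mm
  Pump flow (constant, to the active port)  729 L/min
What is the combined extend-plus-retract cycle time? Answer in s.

t ≈ 0.654 s

Cap-side area A_cap = π/4 × (18.2 cm)² = 260.2 cm^2
Rod-side annular area A_ann = π/4 × (18.2² − 12.6²) = 135.5 cm^2
t_ext = A_cap·L/Q = 0.4304 s
t_ret = A_ann·L/Q = 0.2241 s
t_cycle = t_ext + t_ret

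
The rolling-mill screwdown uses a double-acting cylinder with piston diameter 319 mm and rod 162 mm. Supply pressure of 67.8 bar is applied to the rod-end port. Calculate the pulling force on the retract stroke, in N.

Rod-side annular area A_ann = π/4 × (319² − 162²) = 59310 mm^2
On retraction the pressure acts on the annular area (bore minus rod).
F = P × A_ann

F ≈ 4.02e5 N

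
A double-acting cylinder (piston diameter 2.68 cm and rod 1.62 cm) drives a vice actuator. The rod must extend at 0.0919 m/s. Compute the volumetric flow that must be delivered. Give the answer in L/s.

Q ≈ 0.0518 L/s

Cap-side area A_cap = π/4 × (2.68 cm)² = 5.641 cm^2
Q = A × v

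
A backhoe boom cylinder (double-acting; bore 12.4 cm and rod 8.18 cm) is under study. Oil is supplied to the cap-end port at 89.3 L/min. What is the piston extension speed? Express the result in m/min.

Cap-side area A_cap = π/4 × (12.4 cm)² = 120.8 cm^2
v = Q / A

v ≈ 7.39 m/min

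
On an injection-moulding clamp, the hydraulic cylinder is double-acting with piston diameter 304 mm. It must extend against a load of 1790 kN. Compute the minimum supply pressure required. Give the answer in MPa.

Cap-side area A_cap = π/4 × (304 mm)² = 72580 mm^2
P = F / A = 1790 kN / A

P ≈ 24.7 MPa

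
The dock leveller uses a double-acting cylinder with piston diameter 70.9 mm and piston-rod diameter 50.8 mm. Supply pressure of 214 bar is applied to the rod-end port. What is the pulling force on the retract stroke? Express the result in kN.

Rod-side annular area A_ann = π/4 × (70.9² − 50.8²) = 1921 mm^2
On retraction the pressure acts on the annular area (bore minus rod).
F = P × A_ann

F ≈ 41.1 kN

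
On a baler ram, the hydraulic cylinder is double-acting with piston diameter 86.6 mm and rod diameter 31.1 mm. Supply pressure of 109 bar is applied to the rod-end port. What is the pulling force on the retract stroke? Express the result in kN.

F ≈ 55.9 kN

Rod-side annular area A_ann = π/4 × (86.6² − 31.1²) = 5130 mm^2
On retraction the pressure acts on the annular area (bore minus rod).
F = P × A_ann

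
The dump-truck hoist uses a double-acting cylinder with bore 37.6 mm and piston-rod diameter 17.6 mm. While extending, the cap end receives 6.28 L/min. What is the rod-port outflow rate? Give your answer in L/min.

Cap-side area A_cap = π/4 × (37.6 mm)² = 1110 mm^2
Rod-side annular area A_ann = π/4 × (37.6² − 17.6²) = 867.1 mm^2
Piston speed v = Q_in/A_cap; rod-end outflow Q_out = v × A_ann = Q_in × A_ann/A_cap.

Q_out ≈ 4.90 L/min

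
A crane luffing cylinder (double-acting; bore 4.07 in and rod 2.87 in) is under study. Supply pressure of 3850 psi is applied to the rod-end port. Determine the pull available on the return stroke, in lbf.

Rod-side annular area A_ann = π/4 × (4.07² − 2.87²) = 6.541 in^2
On retraction the pressure acts on the annular area (bore minus rod).
F = P × A_ann

F ≈ 25200 lbf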